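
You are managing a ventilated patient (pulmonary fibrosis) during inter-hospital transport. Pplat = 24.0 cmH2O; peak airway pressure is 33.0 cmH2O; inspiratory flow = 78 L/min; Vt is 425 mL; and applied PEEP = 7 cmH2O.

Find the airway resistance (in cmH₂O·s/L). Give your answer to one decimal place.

6.9

Flow: 78 L/min ÷ 60 = 1.3 L/s.
Raw = (PIP − Pplat) / flow = (33.0 − 24.0) / 1.3 = 9.0 / 1.3 = 6.923 cmH2O·s/L.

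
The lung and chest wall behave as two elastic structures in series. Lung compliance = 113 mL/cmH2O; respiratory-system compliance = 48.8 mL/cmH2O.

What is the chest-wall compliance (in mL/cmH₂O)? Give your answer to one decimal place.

85.9

1/Ccw = 1/Crs − 1/CL.
1/Ccw = 1/48.8 − 1/113 = 0.01164.
Ccw = 85.911 mL/cmH2O.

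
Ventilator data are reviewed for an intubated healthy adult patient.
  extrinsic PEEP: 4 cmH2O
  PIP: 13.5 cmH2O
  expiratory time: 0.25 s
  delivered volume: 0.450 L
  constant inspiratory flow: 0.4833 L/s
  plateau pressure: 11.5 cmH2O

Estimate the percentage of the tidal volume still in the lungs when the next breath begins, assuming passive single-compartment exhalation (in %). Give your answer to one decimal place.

R = (PIP − Pplat)/V̇ = (13.5 − 11.5) / 0.4833 = 2.0/0.4833 = 4.138 cmH2O·s/L.
C = Vt/(Pplat − PEEP) = 450.0 / (11.5 − 4) = 450.0/7.5 = 60.0 mL/cmH2O.
τ = R × C = 4.138 × 0.06 L/cmH2O = 0.2483 s.
Fraction remaining at end-expiration = e^(−Te/τ) = e^(−0.25/0.2483) = 0.3654 → 36.54%.

36.5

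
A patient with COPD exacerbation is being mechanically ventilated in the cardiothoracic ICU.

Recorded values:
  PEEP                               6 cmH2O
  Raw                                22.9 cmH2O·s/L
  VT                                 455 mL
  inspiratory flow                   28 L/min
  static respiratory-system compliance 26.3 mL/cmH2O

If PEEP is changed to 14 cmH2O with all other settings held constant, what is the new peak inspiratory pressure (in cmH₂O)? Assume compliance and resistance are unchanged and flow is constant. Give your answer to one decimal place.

Flow: 28 L/min ÷ 60 = 0.4667 L/s.
PIP = Vt/C + R·V̇ + PEEP (constant-flow equation of motion).
Only the baseline term changes: ΔPIP = ΔPEEP = 14 − 6 = 8.0 cmH2O.
Original PIP = 455/26.3 + 22.9×0.4667 + 6 = 33.988 cmH2O; new PIP = 33.988 + (8.0) = 41.988 cmH2O.

42.0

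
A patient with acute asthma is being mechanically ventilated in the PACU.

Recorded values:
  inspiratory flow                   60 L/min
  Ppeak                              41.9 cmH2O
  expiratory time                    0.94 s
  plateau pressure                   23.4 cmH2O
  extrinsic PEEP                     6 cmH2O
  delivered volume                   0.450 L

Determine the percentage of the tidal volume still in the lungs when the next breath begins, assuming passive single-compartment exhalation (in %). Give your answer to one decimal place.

14.0

Flow: 60 L/min ÷ 60 = 1 L/s.
R = (PIP − Pplat)/V̇ = (41.9 − 23.4) / 1 = 18.5/1 = 18.5 cmH2O·s/L.
C = Vt/(Pplat − PEEP) = 450.0 / (23.4 − 6) = 450.0/17.4 = 25.862 mL/cmH2O.
τ = R × C = 18.5 × 0.02586 L/cmH2O = 0.4784 s.
Fraction remaining at end-expiration = e^(−Te/τ) = e^(−0.94/0.4784) = 0.1402 → 14.02%.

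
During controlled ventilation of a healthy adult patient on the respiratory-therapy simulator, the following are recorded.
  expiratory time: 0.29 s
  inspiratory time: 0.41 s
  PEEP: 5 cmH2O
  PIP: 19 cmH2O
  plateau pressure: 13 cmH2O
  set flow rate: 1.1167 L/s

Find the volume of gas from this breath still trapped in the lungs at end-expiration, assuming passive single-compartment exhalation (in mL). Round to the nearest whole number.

Vt = flow × Ti = 1.1167 L/s × 0.41 s × 1000 mL/L = 457.85 mL.
R = (PIP − Pplat)/V̇ = (19 − 13) / 1.1167 = 6.0/1.1167 = 5.373 cmH2O·s/L.
C = Vt/(Pplat − PEEP) = 457.85 / (13 − 5) = 457.85/8.0 = 57.231 mL/cmH2O.
τ = R × C = 5.373 × 0.05723 L/cmH2O = 0.3075 s.
Fraction remaining = e^(−Te/τ) = e^(−0.29/0.3075) = 0.3894.
Trapped volume = 457.85 × 0.3894 = 178.29 mL.

178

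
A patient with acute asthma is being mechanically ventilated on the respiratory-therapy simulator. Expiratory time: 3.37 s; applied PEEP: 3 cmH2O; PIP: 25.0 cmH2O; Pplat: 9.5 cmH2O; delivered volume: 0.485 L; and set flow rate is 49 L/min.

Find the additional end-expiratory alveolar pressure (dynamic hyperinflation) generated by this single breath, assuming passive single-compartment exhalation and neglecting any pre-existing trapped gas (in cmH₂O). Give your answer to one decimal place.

Flow: 49 L/min ÷ 60 = 0.8167 L/s.
R = (PIP − Pplat)/V̇ = (25.0 − 9.5) / 0.8167 = 15.5/0.8167 = 18.979 cmH2O·s/L.
C = Vt/(Pplat − PEEP) = 485.0 / (9.5 − 3) = 485.0/6.5 = 74.615 mL/cmH2O.
τ = R × C = 18.979 × 0.07462 L/cmH2O = 1.416 s.
Fraction remaining = e^(−Te/τ) = e^(−3.37/1.416) = 0.09256; trapped volume = 485.0 × 0.09256 = 44.892 mL.
Additional alveolar pressure from trapping ≈ V_trapped / C = 44.892 / 74.615 = 0.6016 cmH2O.

0.6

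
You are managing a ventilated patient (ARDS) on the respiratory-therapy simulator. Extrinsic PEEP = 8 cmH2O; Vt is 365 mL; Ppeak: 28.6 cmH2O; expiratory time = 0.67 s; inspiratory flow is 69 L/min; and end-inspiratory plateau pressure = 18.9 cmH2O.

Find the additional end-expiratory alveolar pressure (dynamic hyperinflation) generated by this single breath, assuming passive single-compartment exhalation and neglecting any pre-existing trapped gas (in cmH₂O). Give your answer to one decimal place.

Flow: 69 L/min ÷ 60 = 1.15 L/s.
R = (PIP − Pplat)/V̇ = (28.6 − 18.9) / 1.15 = 9.7/1.15 = 8.435 cmH2O·s/L.
C = Vt/(Pplat − PEEP) = 365.0 / (18.9 − 8) = 365.0/10.9 = 33.486 mL/cmH2O.
τ = R × C = 8.435 × 0.03349 L/cmH2O = 0.2825 s.
Fraction remaining = e^(−Te/τ) = e^(−0.67/0.2825) = 0.09332; trapped volume = 365.0 × 0.09332 = 34.062 mL.
Additional alveolar pressure from trapping ≈ V_trapped / C = 34.062 / 33.486 = 1.017 cmH2O.

1.0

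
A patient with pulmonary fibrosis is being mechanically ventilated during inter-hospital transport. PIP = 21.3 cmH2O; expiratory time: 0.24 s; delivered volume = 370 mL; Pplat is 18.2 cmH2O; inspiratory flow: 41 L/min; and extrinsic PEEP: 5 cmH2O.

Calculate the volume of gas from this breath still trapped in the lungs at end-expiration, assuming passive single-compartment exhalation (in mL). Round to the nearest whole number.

56

Flow: 41 L/min ÷ 60 = 0.6833 L/s.
R = (PIP − Pplat)/V̇ = (21.3 − 18.2) / 0.6833 = 3.1/0.6833 = 4.537 cmH2O·s/L.
C = Vt/(Pplat − PEEP) = 370.0 / (18.2 − 5) = 370.0/13.2 = 28.03 mL/cmH2O.
τ = R × C = 4.537 × 0.02803 L/cmH2O = 0.1272 s.
Fraction remaining = e^(−Te/τ) = e^(−0.24/0.1272) = 0.1516.
Trapped volume = 370.0 × 0.1516 = 56.092 mL.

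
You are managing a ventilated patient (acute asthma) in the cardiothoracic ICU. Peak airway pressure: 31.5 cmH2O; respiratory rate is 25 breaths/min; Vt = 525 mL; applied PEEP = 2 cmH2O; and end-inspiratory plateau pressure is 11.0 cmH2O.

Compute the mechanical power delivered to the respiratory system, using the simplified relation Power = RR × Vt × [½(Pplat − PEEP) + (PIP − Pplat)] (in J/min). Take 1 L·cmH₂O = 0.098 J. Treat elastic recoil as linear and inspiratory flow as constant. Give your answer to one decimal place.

Per-breath work = Vt × [½(Pplat−PEEP) + (PIP−Pplat)] = 0.525 × [0.5×9.0 + 20.5] = 0.525 × 25.0 = 13.125 L·cmH2O.
Power = 25 × 13.125 = 328.13 L·cmH2O/min.
× 0.098 J/(L·cmH2O) → 32.157 J/min.

32.2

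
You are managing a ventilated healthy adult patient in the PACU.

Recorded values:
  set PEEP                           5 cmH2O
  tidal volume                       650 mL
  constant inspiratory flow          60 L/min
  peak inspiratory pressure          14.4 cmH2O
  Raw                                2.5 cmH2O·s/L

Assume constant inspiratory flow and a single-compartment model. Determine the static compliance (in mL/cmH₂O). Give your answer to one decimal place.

Flow: 60 L/min ÷ 60 = 1 L/s.
Equation of motion (constant flow): PIP = Vt/C + R·V̇ + PEEP.
Vt/C = PIP − R·V̇ − PEEP = 14.4 − 2.5×1 − 5 = 14.4 − 2.5 − 5 = 6.9 cmH2O.
C = Vt / 6.9 = 650 / 6.9 = 94.203 mL/cmH2O.

94.2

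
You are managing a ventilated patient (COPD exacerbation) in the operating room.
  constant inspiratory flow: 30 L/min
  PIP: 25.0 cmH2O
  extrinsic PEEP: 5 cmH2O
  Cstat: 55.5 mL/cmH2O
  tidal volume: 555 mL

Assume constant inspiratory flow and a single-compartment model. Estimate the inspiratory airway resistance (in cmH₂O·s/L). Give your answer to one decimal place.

Flow: 30 L/min ÷ 60 = 0.5 L/s.
Equation of motion (constant flow): PIP = Vt/C + R·V̇ + PEEP.
R·V̇ = PIP − Vt/C − PEEP = 25.0 − 555/55.5 − 5 = 25.0 − 10.0 − 5 = 10.0 cmH2O.
R = 10.0 / 0.5 = 20.0 cmH2O·s/L.

20.0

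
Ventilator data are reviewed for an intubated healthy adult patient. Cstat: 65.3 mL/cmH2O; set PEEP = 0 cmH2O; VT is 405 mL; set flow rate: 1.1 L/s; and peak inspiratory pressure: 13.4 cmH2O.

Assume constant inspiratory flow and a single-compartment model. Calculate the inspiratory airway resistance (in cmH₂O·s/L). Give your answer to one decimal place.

6.5

Equation of motion (constant flow): PIP = Vt/C + R·V̇ + PEEP.
R·V̇ = PIP − Vt/C − PEEP = 13.4 − 405/65.3 − 0 = 13.4 − 6.202 − 0 = 7.198 cmH2O.
R = 7.198 / 1.1 = 6.544 cmH2O·s/L.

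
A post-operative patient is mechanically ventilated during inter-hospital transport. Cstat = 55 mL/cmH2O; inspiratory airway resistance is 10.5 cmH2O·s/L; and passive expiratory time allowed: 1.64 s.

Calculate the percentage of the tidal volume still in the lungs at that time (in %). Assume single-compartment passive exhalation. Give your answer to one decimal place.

5.8

τ = R × C = 10.5 × 55 mL/cmH2O = 10.5 × 0.055 L/cmH2O = 0.5775 s.
Passive exhalation: V(t)/V₀ = e^(−t/τ) = e^(−1.64/0.5775) = 0.05844.
Fraction remaining = 0.05844 → 5.844%.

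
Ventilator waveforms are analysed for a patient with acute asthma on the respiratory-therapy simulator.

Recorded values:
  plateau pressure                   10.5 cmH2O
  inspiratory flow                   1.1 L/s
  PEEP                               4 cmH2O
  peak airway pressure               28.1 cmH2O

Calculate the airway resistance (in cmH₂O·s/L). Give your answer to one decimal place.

Raw = (PIP − Pplat) / flow = (28.1 − 10.5) / 1.1 = 17.6 / 1.1 = 16.0 cmH2O·s/L.

16.0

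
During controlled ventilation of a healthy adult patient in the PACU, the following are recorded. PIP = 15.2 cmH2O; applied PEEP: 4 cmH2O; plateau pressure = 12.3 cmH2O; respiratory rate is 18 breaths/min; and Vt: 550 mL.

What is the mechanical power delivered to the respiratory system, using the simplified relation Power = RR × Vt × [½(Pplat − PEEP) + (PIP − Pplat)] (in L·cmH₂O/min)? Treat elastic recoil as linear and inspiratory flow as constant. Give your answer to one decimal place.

Per-breath work = Vt × [½(Pplat−PEEP) + (PIP−Pplat)] = 0.550 × [0.5×8.3 + 2.9] = 0.550 × 7.05 = 3.878 L·cmH2O.
Power = 18 × 3.878 = 69.804 L·cmH2O/min.

69.8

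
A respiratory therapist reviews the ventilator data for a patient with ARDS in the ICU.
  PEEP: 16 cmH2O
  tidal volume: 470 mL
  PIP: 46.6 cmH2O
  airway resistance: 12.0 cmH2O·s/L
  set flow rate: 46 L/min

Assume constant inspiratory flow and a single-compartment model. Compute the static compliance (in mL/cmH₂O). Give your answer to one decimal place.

Flow: 46 L/min ÷ 60 = 0.7667 L/s.
Equation of motion (constant flow): PIP = Vt/C + R·V̇ + PEEP.
Vt/C = PIP − R·V̇ − PEEP = 46.6 − 12.0×0.7667 − 16 = 46.6 − 9.2 − 16 = 21.4 cmH2O.
C = Vt / 21.4 = 470 / 21.4 = 21.963 mL/cmH2O.

22.0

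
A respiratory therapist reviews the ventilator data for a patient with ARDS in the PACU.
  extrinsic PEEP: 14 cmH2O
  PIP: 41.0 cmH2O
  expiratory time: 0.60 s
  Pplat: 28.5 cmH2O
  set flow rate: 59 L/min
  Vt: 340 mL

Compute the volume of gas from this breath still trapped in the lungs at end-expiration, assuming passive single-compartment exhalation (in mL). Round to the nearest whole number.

Flow: 59 L/min ÷ 60 = 0.9833 L/s.
R = (PIP − Pplat)/V̇ = (41.0 − 28.5) / 0.9833 = 12.5/0.9833 = 12.712 cmH2O·s/L.
C = Vt/(Pplat − PEEP) = 340.0 / (28.5 − 14) = 340.0/14.5 = 23.448 mL/cmH2O.
τ = R × C = 12.712 × 0.02345 L/cmH2O = 0.2981 s.
Fraction remaining = e^(−Te/τ) = e^(−0.60/0.2981) = 0.1336.
Trapped volume = 340.0 × 0.1336 = 45.424 mL.

45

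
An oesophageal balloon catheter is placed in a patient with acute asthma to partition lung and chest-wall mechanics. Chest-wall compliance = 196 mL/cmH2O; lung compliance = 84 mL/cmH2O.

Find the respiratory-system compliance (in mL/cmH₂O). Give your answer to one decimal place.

58.8

Lung and chest wall are elastances in series: 1/Crs = 1/CL + 1/Ccw.
1/Crs = 1/84 + 1/196 = 0.01701.
Crs = 58.789 mL/cmH2O.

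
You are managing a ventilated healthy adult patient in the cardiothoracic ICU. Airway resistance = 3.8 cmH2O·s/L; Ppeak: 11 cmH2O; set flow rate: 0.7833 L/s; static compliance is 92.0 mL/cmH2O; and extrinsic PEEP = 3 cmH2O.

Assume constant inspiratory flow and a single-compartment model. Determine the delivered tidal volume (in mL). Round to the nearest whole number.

462

Equation of motion (constant flow): PIP = Vt/C + R·V̇ + PEEP.
Vt/C = PIP − R·V̇ − PEEP = 11 − 2.977 − 3 = 5.023 cmH2O.
Vt = C × 5.023 = 92.0 × 5.023 = 462.12 mL.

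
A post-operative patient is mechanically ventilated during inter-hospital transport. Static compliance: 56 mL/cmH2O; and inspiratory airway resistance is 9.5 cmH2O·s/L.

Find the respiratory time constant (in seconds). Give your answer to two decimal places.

τ = R × C = 9.5 × 56 mL/cmH2O = 9.5 × 0.056 L/cmH2O = 0.532 s.

0.53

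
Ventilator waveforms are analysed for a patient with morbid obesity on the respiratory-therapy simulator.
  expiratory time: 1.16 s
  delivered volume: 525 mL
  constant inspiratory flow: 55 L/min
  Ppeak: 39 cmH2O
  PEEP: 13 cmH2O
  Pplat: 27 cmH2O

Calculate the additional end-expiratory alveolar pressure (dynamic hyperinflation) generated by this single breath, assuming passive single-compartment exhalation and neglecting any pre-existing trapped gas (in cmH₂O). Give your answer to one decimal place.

1.3

Flow: 55 L/min ÷ 60 = 0.9167 L/s.
R = (PIP − Pplat)/V̇ = (39 − 27) / 0.9167 = 12.0/0.9167 = 13.09 cmH2O·s/L.
C = Vt/(Pplat − PEEP) = 525.0 / (27 − 13) = 525.0/14.0 = 37.5 mL/cmH2O.
τ = R × C = 13.09 × 0.0375 L/cmH2O = 0.4909 s.
Fraction remaining = e^(−Te/τ) = e^(−1.16/0.4909) = 0.09414; trapped volume = 525.0 × 0.09414 = 49.424 mL.
Additional alveolar pressure from trapping ≈ V_trapped / C = 49.424 / 37.5 = 1.318 cmH2O.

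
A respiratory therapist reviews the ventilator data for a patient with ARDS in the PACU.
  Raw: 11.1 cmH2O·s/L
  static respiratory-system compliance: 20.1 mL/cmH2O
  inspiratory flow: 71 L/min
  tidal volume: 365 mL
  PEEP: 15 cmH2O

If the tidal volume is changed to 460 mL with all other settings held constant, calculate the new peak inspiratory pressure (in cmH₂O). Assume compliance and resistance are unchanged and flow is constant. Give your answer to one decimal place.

51.0

Flow: 71 L/min ÷ 60 = 1.1833 L/s.
PIP = Vt/C + R·V̇ + PEEP (constant-flow equation of motion).
Only the elastic term changes: ΔPIP = ΔVt / C = (460 − 365) / 20.1 = 4.726 cmH2O.
Original PIP = 365/20.1 + 11.1×1.1833 + 15 = 46.294 cmH2O; new PIP = 46.294 + (4.726) = 51.02 cmH2O.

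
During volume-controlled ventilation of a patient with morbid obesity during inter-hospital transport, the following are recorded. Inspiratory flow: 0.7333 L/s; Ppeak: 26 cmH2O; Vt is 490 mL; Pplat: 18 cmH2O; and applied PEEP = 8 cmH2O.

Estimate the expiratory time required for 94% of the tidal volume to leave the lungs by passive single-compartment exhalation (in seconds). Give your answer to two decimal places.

1.50

R = (PIP − Pplat)/V̇ = (26 − 18) / 0.7333 = 8.0/0.7333 = 10.91 cmH2O·s/L.
C = Vt/(Pplat − PEEP) = 490.0 / (18 − 8) = 490.0/10.0 = 49.0 mL/cmH2O.
τ = R × C = 10.91 × 0.049 L/cmH2O = 0.5346 s.
t = −τ·ln(1 − 0.94) = −0.5346·ln(0.06) = 1.504 s.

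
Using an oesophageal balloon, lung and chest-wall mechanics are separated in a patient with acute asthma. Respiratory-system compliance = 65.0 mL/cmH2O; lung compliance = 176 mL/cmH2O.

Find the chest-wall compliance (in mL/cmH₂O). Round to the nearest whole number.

1/Ccw = 1/Crs − 1/CL.
1/Ccw = 1/65.0 − 1/176 = 0.009703.
Ccw = 103.06 mL/cmH2O.

103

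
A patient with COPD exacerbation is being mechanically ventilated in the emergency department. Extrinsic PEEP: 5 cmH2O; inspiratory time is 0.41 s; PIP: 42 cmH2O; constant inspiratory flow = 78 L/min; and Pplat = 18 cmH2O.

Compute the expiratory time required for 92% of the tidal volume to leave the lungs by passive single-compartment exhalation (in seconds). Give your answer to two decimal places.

Flow: 78 L/min ÷ 60 = 1.3 L/s.
Vt = flow × Ti = 1.3 L/s × 0.41 s × 1000 mL/L = 533.0 mL.
R = (PIP − Pplat)/V̇ = (42 − 18) / 1.3 = 24.0/1.3 = 18.462 cmH2O·s/L.
C = Vt/(Pplat − PEEP) = 533.0 / (18 − 5) = 533.0/13.0 = 41.0 mL/cmH2O.
τ = R × C = 18.462 × 0.041 L/cmH2O = 0.7569 s.
t = −τ·ln(1 − 0.92) = −0.7569·ln(0.08) = 1.912 s.

1.91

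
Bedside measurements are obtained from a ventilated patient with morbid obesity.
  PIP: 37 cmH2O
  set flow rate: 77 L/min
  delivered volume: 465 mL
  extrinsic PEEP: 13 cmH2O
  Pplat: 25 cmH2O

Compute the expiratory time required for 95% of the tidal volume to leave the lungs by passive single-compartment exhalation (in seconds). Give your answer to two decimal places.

Flow: 77 L/min ÷ 60 = 1.2833 L/s.
R = (PIP − Pplat)/V̇ = (37 − 25) / 1.2833 = 12.0/1.2833 = 9.351 cmH2O·s/L.
C = Vt/(Pplat − PEEP) = 465.0 / (25 − 13) = 465.0/12.0 = 38.75 mL/cmH2O.
τ = R × C = 9.351 × 0.03875 L/cmH2O = 0.3624 s.
t = −τ·ln(1 − 0.95) = −0.3624·ln(0.05) = 1.086 s.

1.09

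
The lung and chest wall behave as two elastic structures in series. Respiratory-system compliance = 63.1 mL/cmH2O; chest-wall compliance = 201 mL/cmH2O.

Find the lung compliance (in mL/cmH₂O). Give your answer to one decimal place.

1/CL = 1/Crs − 1/Ccw.
1/CL = 1/63.1 − 1/201 = 0.01087.
CL = 91.996 mL/cmH2O.

92.0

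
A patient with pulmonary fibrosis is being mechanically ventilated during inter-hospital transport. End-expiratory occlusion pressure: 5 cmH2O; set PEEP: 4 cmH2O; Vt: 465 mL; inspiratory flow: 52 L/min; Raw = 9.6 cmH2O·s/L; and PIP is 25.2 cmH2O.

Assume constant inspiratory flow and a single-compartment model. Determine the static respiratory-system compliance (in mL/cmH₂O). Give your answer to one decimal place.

Flow: 52 L/min ÷ 60 = 0.8667 L/s.
Total PEEP = 5 cmH2O (set 4 + intrinsic 1); this is the baseline alveolar pressure.
Equation of motion (constant flow): PIP = Vt/C + R·V̇ + PEEP.
Vt/C = PIP − R·V̇ − PEEP = 25.2 − 9.6×0.8667 − 5 = 25.2 − 8.32 − 5 = 11.88 cmH2O.
C = Vt / 11.88 = 465 / 11.88 = 39.141 mL/cmH2O.

39.1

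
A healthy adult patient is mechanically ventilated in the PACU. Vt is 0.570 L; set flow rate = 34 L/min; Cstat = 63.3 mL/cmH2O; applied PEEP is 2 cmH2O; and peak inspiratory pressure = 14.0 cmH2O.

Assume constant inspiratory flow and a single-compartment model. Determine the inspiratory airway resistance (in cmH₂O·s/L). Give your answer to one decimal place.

5.3

Flow: 34 L/min ÷ 60 = 0.5667 L/s.
Equation of motion (constant flow): PIP = Vt/C + R·V̇ + PEEP.
R·V̇ = PIP − Vt/C − PEEP = 14.0 − 570/63.3 − 2 = 14.0 − 9.005 − 2 = 2.995 cmH2O.
R = 2.995 / 0.5667 = 5.285 cmH2O·s/L.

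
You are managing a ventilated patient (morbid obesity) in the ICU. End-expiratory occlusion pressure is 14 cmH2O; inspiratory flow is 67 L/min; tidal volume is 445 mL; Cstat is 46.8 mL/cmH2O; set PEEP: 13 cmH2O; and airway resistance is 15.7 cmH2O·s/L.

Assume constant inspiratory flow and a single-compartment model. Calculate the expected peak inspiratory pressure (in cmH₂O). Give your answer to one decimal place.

Flow: 67 L/min ÷ 60 = 1.1167 L/s.
Total PEEP = 14 cmH2O (set 13 + intrinsic 1); this is the baseline alveolar pressure.
Equation of motion (constant flow): PIP = Vt/C + R·V̇ + PEEP.
PIP = 445/46.8 + 15.7×1.1167 + 14 = 9.509 + 17.532 + 14 = 41.041 cmH2O.

41.0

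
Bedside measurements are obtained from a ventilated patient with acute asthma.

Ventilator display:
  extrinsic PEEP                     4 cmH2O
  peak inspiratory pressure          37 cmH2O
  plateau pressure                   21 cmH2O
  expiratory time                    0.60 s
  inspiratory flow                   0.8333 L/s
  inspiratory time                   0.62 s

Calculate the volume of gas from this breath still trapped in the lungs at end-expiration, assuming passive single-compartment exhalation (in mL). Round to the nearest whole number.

Vt = flow × Ti = 0.8333 L/s × 0.62 s × 1000 mL/L = 516.65 mL.
R = (PIP − Pplat)/V̇ = (37 − 21) / 0.8333 = 16.0/0.8333 = 19.201 cmH2O·s/L.
C = Vt/(Pplat − PEEP) = 516.65 / (21 − 4) = 516.65/17.0 = 30.391 mL/cmH2O.
τ = R × C = 19.201 × 0.03039 L/cmH2O = 0.5835 s.
Fraction remaining = e^(−Te/τ) = e^(−0.60/0.5835) = 0.3576.
Trapped volume = 516.65 × 0.3576 = 184.75 mL.

185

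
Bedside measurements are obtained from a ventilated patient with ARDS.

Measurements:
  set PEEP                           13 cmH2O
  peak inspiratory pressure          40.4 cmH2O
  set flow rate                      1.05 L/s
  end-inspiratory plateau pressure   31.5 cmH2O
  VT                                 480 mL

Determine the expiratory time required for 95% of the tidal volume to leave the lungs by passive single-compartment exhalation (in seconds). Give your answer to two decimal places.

0.66

R = (PIP − Pplat)/V̇ = (40.4 − 31.5) / 1.05 = 8.9/1.05 = 8.476 cmH2O·s/L.
C = Vt/(Pplat − PEEP) = 480.0 / (31.5 − 13) = 480.0/18.5 = 25.946 mL/cmH2O.
τ = R × C = 8.476 × 0.02595 L/cmH2O = 0.22 s.
t = −τ·ln(1 − 0.95) = −0.22·ln(0.05) = 0.6591 s.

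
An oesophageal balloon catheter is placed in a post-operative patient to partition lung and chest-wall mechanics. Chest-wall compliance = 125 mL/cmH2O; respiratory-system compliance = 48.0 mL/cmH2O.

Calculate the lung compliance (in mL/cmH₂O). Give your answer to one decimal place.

77.9

1/CL = 1/Crs − 1/Ccw.
1/CL = 1/48.0 − 1/125 = 0.01283.
CL = 77.942 mL/cmH2O.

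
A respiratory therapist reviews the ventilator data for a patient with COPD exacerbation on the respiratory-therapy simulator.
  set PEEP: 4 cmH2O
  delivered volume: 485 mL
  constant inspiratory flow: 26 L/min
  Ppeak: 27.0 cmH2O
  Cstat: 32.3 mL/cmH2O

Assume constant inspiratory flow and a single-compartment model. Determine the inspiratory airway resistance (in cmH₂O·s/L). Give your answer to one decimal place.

Flow: 26 L/min ÷ 60 = 0.4333 L/s.
Equation of motion (constant flow): PIP = Vt/C + R·V̇ + PEEP.
R·V̇ = PIP − Vt/C − PEEP = 27.0 − 485/32.3 − 4 = 27.0 − 15.015 − 4 = 7.985 cmH2O.
R = 7.985 / 0.4333 = 18.428 cmH2O·s/L.

18.4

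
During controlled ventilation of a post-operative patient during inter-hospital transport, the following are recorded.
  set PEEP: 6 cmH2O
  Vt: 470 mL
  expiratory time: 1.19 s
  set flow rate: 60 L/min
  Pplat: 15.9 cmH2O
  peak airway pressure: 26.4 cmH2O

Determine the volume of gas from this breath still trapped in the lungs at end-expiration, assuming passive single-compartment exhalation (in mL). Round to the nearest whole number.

Flow: 60 L/min ÷ 60 = 1 L/s.
R = (PIP − Pplat)/V̇ = (26.4 − 15.9) / 1 = 10.5/1 = 10.5 cmH2O·s/L.
C = Vt/(Pplat − PEEP) = 470.0 / (15.9 − 6) = 470.0/9.9 = 47.475 mL/cmH2O.
τ = R × C = 10.5 × 0.04748 L/cmH2O = 0.4985 s.
Fraction remaining = e^(−Te/τ) = e^(−1.19/0.4985) = 0.09189.
Trapped volume = 470.0 × 0.09189 = 43.188 mL.

43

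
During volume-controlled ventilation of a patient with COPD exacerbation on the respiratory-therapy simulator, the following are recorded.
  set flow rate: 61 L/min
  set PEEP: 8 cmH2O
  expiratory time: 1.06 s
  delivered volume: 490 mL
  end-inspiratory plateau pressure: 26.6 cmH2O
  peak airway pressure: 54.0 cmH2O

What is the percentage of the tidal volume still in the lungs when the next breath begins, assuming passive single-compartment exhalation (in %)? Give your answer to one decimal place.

22.5

Flow: 61 L/min ÷ 60 = 1.0167 L/s.
R = (PIP − Pplat)/V̇ = (54.0 − 26.6) / 1.0167 = 27.4/1.0167 = 26.95 cmH2O·s/L.
C = Vt/(Pplat − PEEP) = 490.0 / (26.6 − 8) = 490.0/18.6 = 26.344 mL/cmH2O.
τ = R × C = 26.95 × 0.02634 L/cmH2O = 0.7099 s.
Fraction remaining at end-expiration = e^(−Te/τ) = e^(−1.06/0.7099) = 0.2247 → 22.47%.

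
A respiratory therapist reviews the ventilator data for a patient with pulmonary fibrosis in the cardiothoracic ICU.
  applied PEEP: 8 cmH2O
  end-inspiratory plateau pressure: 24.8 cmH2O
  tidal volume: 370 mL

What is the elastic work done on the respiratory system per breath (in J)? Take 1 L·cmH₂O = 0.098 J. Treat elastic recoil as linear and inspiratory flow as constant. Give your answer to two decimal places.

0.30

Elastic work ≈ ½ × (Pplat − PEEP) × Vt = 0.5 × (24.8 − 8) × 0.370 L = 0.5 × 16.8 × 0.370 = 3.108 L·cmH2O.
× 0.098 J/(L·cmH2O) → 0.3046 J.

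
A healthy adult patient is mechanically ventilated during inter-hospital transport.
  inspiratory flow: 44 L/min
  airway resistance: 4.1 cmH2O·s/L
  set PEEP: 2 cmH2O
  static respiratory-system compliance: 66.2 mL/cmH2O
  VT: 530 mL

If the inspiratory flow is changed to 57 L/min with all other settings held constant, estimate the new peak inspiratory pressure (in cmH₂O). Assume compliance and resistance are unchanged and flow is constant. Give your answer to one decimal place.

Flow: 44 L/min ÷ 60 = 0.7333 L/s.
New flow: 57 L/min ÷ 60 = 0.95 L/s.
PIP = Vt/C + R·V̇ + PEEP (constant-flow equation of motion).
Only the resistive term changes: ΔPIP = R × ΔV̇ = 4.1 × (0.95 − 0.7333) = 4.1 × 0.2167 = 0.8885 cmH2O.
Original PIP = 530/66.2 + 4.1×0.7333 + 2 = 13.013 cmH2O; new PIP = 13.013 + (0.8885) = 13.902 cmH2O.

13.9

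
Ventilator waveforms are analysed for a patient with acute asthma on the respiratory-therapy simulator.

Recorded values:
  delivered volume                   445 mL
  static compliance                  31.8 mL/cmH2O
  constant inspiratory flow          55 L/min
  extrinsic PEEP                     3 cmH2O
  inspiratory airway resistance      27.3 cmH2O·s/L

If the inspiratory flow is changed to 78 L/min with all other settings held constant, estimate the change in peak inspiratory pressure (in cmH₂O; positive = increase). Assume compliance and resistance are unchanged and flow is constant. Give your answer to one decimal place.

Flow: 55 L/min ÷ 60 = 0.9167 L/s.
New flow: 78 L/min ÷ 60 = 1.3 L/s.
PIP = Vt/C + R·V̇ + PEEP (constant-flow equation of motion).
Only the resistive term changes: ΔPIP = R × ΔV̇ = 27.3 × (1.3 − 0.9167) = 27.3 × 0.3833 = 10.464 cmH2O.

10.5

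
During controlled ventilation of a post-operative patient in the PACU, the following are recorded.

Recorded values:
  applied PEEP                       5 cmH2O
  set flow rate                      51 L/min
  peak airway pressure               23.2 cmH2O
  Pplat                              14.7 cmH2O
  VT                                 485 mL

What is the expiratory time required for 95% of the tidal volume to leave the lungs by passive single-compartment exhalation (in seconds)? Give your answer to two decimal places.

1.50

Flow: 51 L/min ÷ 60 = 0.85 L/s.
R = (PIP − Pplat)/V̇ = (23.2 − 14.7) / 0.85 = 8.5/0.85 = 10.0 cmH2O·s/L.
C = Vt/(Pplat − PEEP) = 485.0 / (14.7 − 5) = 485.0/9.7 = 50.0 mL/cmH2O.
τ = R × C = 10.0 × 0.05 L/cmH2O = 0.5 s.
t = −τ·ln(1 − 0.95) = −0.5·ln(0.05) = 1.498 s.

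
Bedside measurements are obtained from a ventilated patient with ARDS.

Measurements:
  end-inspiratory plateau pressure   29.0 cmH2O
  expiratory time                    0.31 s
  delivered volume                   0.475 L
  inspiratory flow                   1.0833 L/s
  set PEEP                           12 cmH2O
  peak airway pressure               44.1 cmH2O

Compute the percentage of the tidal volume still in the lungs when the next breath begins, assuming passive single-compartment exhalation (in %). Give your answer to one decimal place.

R = (PIP − Pplat)/V̇ = (44.1 − 29.0) / 1.0833 = 15.1/1.0833 = 13.939 cmH2O·s/L.
C = Vt/(Pplat − PEEP) = 475.0 / (29.0 − 12) = 475.0/17.0 = 27.941 mL/cmH2O.
τ = R × C = 13.939 × 0.02794 L/cmH2O = 0.3895 s.
Fraction remaining at end-expiration = e^(−Te/τ) = e^(−0.31/0.3895) = 0.4512 → 45.12%.

45.1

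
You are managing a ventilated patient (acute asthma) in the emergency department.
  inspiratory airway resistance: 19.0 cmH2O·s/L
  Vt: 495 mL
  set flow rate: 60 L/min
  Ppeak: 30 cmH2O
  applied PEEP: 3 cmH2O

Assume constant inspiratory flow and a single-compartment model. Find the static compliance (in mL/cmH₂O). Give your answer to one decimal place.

61.9

Flow: 60 L/min ÷ 60 = 1 L/s.
Equation of motion (constant flow): PIP = Vt/C + R·V̇ + PEEP.
Vt/C = PIP − R·V̇ − PEEP = 30 − 19.0×1 − 3 = 30 − 19.0 − 3 = 8.0 cmH2O.
C = Vt / 8.0 = 495 / 8.0 = 61.875 mL/cmH2O.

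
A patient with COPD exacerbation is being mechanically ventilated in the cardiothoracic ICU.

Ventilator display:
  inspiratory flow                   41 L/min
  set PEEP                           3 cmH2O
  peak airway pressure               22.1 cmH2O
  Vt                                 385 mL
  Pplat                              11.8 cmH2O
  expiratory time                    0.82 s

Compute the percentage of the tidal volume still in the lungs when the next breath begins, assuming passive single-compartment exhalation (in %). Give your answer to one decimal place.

Flow: 41 L/min ÷ 60 = 0.6833 L/s.
R = (PIP − Pplat)/V̇ = (22.1 − 11.8) / 0.6833 = 10.3/0.6833 = 15.074 cmH2O·s/L.
C = Vt/(Pplat − PEEP) = 385.0 / (11.8 − 3) = 385.0/8.8 = 43.75 mL/cmH2O.
τ = R × C = 15.074 × 0.04375 L/cmH2O = 0.6595 s.
Fraction remaining at end-expiration = e^(−Te/τ) = e^(−0.82/0.6595) = 0.2884 → 28.84%.

28.8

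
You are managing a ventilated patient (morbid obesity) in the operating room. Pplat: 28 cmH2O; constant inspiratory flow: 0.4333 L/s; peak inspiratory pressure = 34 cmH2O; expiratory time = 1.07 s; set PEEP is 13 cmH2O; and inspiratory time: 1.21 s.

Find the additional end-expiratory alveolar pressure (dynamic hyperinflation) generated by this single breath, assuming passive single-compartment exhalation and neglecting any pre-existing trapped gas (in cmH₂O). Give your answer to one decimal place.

1.6

Vt = flow × Ti = 0.4333 L/s × 1.21 s × 1000 mL/L = 524.29 mL.
R = (PIP − Pplat)/V̇ = (34 − 28) / 0.4333 = 6.0/0.4333 = 13.847 cmH2O·s/L.
C = Vt/(Pplat − PEEP) = 524.29 / (28 − 13) = 524.29/15.0 = 34.953 mL/cmH2O.
τ = R × C = 13.847 × 0.03495 L/cmH2O = 0.484 s.
Fraction remaining = e^(−Te/τ) = e^(−1.07/0.484) = 0.1096; trapped volume = 524.29 × 0.1096 = 57.462 mL.
Additional alveolar pressure from trapping ≈ V_trapped / C = 57.462 / 34.953 = 1.644 cmH2O.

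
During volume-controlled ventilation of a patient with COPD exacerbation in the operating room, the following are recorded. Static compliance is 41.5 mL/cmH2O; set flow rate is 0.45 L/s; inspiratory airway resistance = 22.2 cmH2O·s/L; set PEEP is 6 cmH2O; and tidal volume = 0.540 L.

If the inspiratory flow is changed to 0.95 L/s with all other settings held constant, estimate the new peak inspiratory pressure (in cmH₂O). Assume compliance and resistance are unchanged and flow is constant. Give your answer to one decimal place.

40.1

PIP = Vt/C + R·V̇ + PEEP (constant-flow equation of motion).
Only the resistive term changes: ΔPIP = R × ΔV̇ = 22.2 × (0.95 − 0.45) = 22.2 × 0.5 = 11.1 cmH2O.
Original PIP = 540/41.5 + 22.2×0.45 + 6 = 29.002 cmH2O; new PIP = 29.002 + (11.1) = 40.102 cmH2O.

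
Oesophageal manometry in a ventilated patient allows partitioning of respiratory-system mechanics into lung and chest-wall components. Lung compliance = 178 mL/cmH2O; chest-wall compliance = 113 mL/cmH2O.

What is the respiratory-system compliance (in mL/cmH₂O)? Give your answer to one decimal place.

Lung and chest wall are elastances in series: 1/Crs = 1/CL + 1/Ccw.
1/Crs = 1/178 + 1/113 = 0.01447.
Crs = 69.109 mL/cmH2O.

69.1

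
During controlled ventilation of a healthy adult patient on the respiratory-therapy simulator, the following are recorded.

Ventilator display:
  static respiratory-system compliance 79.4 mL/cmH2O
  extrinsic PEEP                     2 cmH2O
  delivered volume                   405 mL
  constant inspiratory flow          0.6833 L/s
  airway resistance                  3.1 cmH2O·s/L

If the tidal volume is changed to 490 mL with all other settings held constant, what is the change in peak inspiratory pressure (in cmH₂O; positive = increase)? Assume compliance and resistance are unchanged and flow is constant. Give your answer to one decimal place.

PIP = Vt/C + R·V̇ + PEEP (constant-flow equation of motion).
Only the elastic term changes: ΔPIP = ΔVt / C = (490 − 405) / 79.4 = 1.071 cmH2O.

1.1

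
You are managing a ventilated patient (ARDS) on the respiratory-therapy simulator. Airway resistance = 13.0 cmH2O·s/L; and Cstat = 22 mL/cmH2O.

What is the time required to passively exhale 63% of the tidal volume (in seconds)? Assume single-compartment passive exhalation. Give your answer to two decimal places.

τ = R × C = 13.0 × 22 mL/cmH2O = 13.0 × 0.022 L/cmH2O = 0.286 s.
Exhaled fraction f = 1 − e^(−t/τ) → t = −τ·ln(1 − f) = −0.286·ln(0.37) = 0.2844 s.

0.28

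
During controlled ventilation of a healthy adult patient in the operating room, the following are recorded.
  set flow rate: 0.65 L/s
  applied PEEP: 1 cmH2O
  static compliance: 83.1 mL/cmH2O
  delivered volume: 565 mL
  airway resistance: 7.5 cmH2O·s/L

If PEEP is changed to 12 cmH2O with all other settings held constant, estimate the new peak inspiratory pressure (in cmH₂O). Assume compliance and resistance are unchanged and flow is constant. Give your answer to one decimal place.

PIP = Vt/C + R·V̇ + PEEP (constant-flow equation of motion).
Only the baseline term changes: ΔPIP = ΔPEEP = 12 − 1 = 11.0 cmH2O.
Original PIP = 565/83.1 + 7.5×0.65 + 1 = 12.674 cmH2O; new PIP = 12.674 + (11.0) = 23.674 cmH2O.

23.7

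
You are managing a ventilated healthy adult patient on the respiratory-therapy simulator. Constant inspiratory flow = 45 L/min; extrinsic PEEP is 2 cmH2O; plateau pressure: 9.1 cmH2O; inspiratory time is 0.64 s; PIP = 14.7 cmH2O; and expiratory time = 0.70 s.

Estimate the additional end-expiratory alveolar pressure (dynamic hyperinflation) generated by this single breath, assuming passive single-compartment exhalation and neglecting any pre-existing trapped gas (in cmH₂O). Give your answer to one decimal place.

1.8

Flow: 45 L/min ÷ 60 = 0.75 L/s.
Vt = flow × Ti = 0.75 L/s × 0.64 s × 1000 mL/L = 480.0 mL.
R = (PIP − Pplat)/V̇ = (14.7 − 9.1) / 0.75 = 5.6/0.75 = 7.467 cmH2O·s/L.
C = Vt/(Pplat − PEEP) = 480.0 / (9.1 − 2) = 480.0/7.1 = 67.606 mL/cmH2O.
τ = R × C = 7.467 × 0.06761 L/cmH2O = 0.5048 s.
Fraction remaining = e^(−Te/τ) = e^(−0.70/0.5048) = 0.2499; trapped volume = 480.0 × 0.2499 = 119.95 mL.
Additional alveolar pressure from trapping ≈ V_trapped / C = 119.95 / 67.606 = 1.774 cmH2O.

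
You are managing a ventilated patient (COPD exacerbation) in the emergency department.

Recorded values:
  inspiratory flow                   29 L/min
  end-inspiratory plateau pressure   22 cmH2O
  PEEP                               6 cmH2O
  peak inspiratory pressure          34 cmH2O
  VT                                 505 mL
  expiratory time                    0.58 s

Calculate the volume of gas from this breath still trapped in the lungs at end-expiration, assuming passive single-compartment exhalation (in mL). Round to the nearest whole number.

Flow: 29 L/min ÷ 60 = 0.4833 L/s.
R = (PIP − Pplat)/V̇ = (34 − 22) / 0.4833 = 12.0/0.4833 = 24.829 cmH2O·s/L.
C = Vt/(Pplat − PEEP) = 505.0 / (22 − 6) = 505.0/16.0 = 31.563 mL/cmH2O.
τ = R × C = 24.829 × 0.03156 L/cmH2O = 0.7836 s.
Fraction remaining = e^(−Te/τ) = e^(−0.58/0.7836) = 0.477.
Trapped volume = 505.0 × 0.477 = 240.89 mL.

241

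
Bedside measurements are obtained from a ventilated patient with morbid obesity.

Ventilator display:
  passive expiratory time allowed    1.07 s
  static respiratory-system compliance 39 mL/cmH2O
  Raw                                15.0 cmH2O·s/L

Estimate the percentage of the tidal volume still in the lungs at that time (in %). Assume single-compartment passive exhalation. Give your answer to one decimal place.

16.1

τ = R × C = 15.0 × 39 mL/cmH2O = 15.0 × 0.039 L/cmH2O = 0.585 s.
Passive exhalation: V(t)/V₀ = e^(−t/τ) = e^(−1.07/0.585) = 0.1606.
Fraction remaining = 0.1606 → 16.06%.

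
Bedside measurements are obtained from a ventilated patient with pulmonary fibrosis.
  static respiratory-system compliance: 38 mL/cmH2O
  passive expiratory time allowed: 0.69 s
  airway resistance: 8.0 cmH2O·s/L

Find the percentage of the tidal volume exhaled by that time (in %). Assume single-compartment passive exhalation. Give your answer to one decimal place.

89.7

τ = R × C = 8.0 × 38 mL/cmH2O = 8.0 × 0.038 L/cmH2O = 0.304 s.
Passive exhalation: V(t)/V₀ = e^(−t/τ) = e^(−0.69/0.304) = 0.1033.
Fraction exhaled = 1 − 0.1033 = 0.8967 → 89.67%.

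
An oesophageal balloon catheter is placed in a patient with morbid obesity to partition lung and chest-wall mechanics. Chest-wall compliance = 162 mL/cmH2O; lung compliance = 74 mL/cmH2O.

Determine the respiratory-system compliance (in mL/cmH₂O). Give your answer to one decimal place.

Lung and chest wall are elastances in series: 1/Crs = 1/CL + 1/Ccw.
1/Crs = 1/74 + 1/162 = 0.01969.
Crs = 50.787 mL/cmH2O.

50.8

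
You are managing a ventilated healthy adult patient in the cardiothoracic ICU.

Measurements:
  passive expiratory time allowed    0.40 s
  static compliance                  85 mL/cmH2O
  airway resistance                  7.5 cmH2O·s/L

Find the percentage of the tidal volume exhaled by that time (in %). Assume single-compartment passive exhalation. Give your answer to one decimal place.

46.6

τ = R × C = 7.5 × 85 mL/cmH2O = 7.5 × 0.085 L/cmH2O = 0.6375 s.
Passive exhalation: V(t)/V₀ = e^(−t/τ) = e^(−0.40/0.6375) = 0.534.
Fraction exhaled = 1 − 0.534 = 0.466 → 46.6%.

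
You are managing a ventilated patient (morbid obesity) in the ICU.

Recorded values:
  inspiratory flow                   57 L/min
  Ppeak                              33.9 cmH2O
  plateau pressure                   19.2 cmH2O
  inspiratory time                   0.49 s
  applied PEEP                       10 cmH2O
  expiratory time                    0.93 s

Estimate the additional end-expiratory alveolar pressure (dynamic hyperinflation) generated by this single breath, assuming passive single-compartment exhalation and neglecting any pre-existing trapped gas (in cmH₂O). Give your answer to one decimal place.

Flow: 57 L/min ÷ 60 = 0.95 L/s.
Vt = flow × Ti = 0.95 L/s × 0.49 s × 1000 mL/L = 465.5 mL.
R = (PIP − Pplat)/V̇ = (33.9 − 19.2) / 0.95 = 14.7/0.95 = 15.474 cmH2O·s/L.
C = Vt/(Pplat − PEEP) = 465.5 / (19.2 − 10) = 465.5/9.2 = 50.598 mL/cmH2O.
τ = R × C = 15.474 × 0.0506 L/cmH2O = 0.783 s.
Fraction remaining = e^(−Te/τ) = e^(−0.93/0.783) = 0.3049; trapped volume = 465.5 × 0.3049 = 141.93 mL.
Additional alveolar pressure from trapping ≈ V_trapped / C = 141.93 / 50.598 = 2.805 cmH2O.

2.8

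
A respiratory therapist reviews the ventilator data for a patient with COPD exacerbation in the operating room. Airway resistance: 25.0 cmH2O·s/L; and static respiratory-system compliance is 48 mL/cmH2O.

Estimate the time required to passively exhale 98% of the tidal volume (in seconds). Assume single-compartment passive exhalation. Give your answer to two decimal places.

τ = R × C = 25.0 × 48 mL/cmH2O = 25.0 × 0.048 L/cmH2O = 1.2 s.
Exhaled fraction f = 1 − e^(−t/τ) → t = −τ·ln(1 − f) = −1.2·ln(0.02) = 4.694 s.

4.69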